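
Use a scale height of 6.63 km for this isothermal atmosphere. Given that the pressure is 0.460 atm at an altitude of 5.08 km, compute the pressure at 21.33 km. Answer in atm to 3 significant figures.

P ≈ 0.0397 atm

Between two levels, P₂ = P₁ exp(−Δz/H) with Δz = z₂ − z₁.
Δz = 21330 − 5080.0 = 16250 m; Δz/H = 16250/6630.0 = 2.4510.
P₂ = 0.460 × exp(−2.4510) = 0.460 × 0.086207 = 0.039655 atm.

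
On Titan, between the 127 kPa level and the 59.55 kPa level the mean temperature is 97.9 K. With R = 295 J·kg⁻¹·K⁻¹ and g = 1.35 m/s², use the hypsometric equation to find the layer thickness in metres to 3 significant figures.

Hypsometric equation: Δz = (R T̄/g) ln(P₁/P₂).
R T̄/g = 295 × 97.9 / 1.35 = 21393 m.
ln(127/59.55) = ln(2.1327) = 0.75739.
Δz = 21393 × 0.75739 = 16203 m.

Δz ≈ 16200 m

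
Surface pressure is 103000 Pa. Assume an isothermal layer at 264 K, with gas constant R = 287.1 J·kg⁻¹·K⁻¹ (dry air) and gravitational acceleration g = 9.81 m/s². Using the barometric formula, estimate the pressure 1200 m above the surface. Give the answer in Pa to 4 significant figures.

P ≈ 88180 Pa

Scale height: H = RT/g = 287.1 × 264 / 9.81 = 7726.2 m.
Barometric formula: P = P₀ exp(−z/H).
z/H = 1200.0/7726.2 = 0.15532; exp(−0.15532) = 0.85614.
P = 103000 × 0.85614 = 88182 Pa.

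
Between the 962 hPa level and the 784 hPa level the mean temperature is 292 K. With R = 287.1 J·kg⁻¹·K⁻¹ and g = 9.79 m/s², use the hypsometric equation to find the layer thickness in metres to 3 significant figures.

Δz ≈ 1750 m

Hypsometric equation: Δz = (R T̄/g) ln(P₁/P₂).
R T̄/g = 287.1 × 292 / 9.79 = 8563.1 m.
ln(962/784) = ln(1.2270) = 0.20457.
Δz = 8563.1 × 0.20457 = 1751.8 m.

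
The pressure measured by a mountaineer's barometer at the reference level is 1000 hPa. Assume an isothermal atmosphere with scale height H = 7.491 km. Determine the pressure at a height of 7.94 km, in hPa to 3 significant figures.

P ≈ 346 hPa

Barometric formula: P = P₀ exp(−z/H).
z/H = 7940.0/7491.0 = 1.0599; exp(−1.0599) = 0.34649.
P = 1000 × 0.34649 = 346.49 hPa.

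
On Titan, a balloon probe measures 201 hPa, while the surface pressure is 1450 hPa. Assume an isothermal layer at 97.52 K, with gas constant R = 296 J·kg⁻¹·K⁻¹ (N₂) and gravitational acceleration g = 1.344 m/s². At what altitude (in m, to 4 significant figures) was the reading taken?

z ≈ 42440 m

Scale height: H = RT/g = 296 × 97.52 / 1.344 = 21478 m.
Invert the barometric formula: z = H ln(P₀/P).
P₀/P = 1450/201 = 7.2139; ln(7.2139) = 1.9760.
z = 21478 × 1.9760 = 42441 m.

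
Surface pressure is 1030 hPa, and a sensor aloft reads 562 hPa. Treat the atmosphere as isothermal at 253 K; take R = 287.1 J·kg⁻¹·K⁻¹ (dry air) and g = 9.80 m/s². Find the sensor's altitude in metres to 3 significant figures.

Scale height: H = RT/g = 287.1 × 253 / 9.80 = 7411.9 m.
Invert the barometric formula: z = H ln(P₀/P).
P₀/P = 1030/562 = 1.8327; ln(1.8327) = 0.60579.
z = 7411.9 × 0.60579 = 4490.1 m.

z ≈ 4490 m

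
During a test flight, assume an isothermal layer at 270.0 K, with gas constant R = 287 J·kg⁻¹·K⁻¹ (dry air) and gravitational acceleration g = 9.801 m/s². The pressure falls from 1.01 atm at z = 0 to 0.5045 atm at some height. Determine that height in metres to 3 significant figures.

z ≈ 5490 m

Scale height: H = RT/g = 287 × 270.0 / 9.801 = 7906.3 m.
Invert the barometric formula: z = H ln(P₀/P).
P₀/P = 1.01/0.5045 = 2.0020; ln(2.0020) = 0.69415.
z = 7906.3 × 0.69415 = 5488.2 m.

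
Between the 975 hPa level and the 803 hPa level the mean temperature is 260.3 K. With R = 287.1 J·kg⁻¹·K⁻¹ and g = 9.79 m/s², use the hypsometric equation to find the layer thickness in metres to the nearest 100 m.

Hypsometric equation: Δz = (R T̄/g) ln(P₁/P₂).
R T̄/g = 287.1 × 260.3 / 9.79 = 7633.5 m.
ln(975/803) = ln(1.2142) = 0.19409.
Δz = 7633.5 × 0.19409 = 1481.6 m.

Δz ≈ 1500 m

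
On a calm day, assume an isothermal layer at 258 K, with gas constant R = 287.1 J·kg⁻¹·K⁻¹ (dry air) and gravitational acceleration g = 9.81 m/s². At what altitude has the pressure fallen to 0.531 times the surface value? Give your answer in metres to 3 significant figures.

Scale height: H = RT/g = 287.1 × 258 / 9.81 = 7550.6 m.
Set P/P₀ = exp(−z/H) = 0.531, so z = −H ln(0.531).
−ln(0.531) = 0.63299; z = 7550.6 × 0.63299 = 4779.5 m.

z ≈ 4780 m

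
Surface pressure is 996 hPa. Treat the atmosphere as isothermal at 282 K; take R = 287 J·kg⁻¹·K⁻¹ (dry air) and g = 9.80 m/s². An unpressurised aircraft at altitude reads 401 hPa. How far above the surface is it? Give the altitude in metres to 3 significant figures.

z ≈ 7510 m

Scale height: H = RT/g = 287 × 282 / 9.80 = 8258.6 m.
Invert the barometric formula: z = H ln(P₀/P).
P₀/P = 996/401 = 2.4838; ln(2.4838) = 0.90979.
z = 8258.6 × 0.90979 = 7513.6 m.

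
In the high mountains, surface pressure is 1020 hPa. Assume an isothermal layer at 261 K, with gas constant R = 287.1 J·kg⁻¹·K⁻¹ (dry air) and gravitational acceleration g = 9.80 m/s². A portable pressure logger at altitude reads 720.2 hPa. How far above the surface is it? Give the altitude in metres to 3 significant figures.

z ≈ 2660 m

Scale height: H = RT/g = 287.1 × 261 / 9.80 = 7646.2 m.
Invert the barometric formula: z = H ln(P₀/P).
P₀/P = 1020/720.2 = 1.4163; ln(1.4163) = 0.34805.
z = 7646.2 × 0.34805 = 2661.3 m.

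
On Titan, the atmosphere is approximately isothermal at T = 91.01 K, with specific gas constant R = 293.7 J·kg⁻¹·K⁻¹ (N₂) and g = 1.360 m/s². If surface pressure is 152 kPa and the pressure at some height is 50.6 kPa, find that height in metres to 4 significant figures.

Scale height: H = RT/g = 293.7 × 91.01 / 1.360 = 19654 m.
Invert the barometric formula: z = H ln(P₀/P).
P₀/P = 152/50.6 = 3.0040; ln(3.0040) = 1.0999.
z = 19654 × 1.0999 = 21617 m.

z ≈ 21620 m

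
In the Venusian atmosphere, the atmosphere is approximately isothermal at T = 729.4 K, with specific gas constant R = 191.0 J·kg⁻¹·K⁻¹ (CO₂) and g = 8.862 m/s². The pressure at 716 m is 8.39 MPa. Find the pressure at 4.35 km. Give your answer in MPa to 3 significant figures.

P ≈ 6.66 MPa

Scale height: H = RT/g = 191.0 × 729.4 / 8.862 = 15721 m.
Between two levels, P₂ = P₁ exp(−Δz/H) with Δz = z₂ − z₁.
Δz = 4350.0 − 716.00 = 3634.0 m; Δz/H = 3634.0/15721 = 0.23116.
P₂ = 8.39 × exp(−0.23116) = 8.39 × 0.79361 = 6.6584 MPa.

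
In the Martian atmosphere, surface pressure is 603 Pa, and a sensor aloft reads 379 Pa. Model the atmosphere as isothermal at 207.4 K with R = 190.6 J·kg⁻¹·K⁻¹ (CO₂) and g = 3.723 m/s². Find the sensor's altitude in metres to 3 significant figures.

z ≈ 4930 m

Scale height: H = RT/g = 190.6 × 207.4 / 3.723 = 10618 m.
Invert the barometric formula: z = H ln(P₀/P).
P₀/P = 603/379 = 1.5910; ln(1.5910) = 0.46436.
z = 10618 × 0.46436 = 4930.6 m.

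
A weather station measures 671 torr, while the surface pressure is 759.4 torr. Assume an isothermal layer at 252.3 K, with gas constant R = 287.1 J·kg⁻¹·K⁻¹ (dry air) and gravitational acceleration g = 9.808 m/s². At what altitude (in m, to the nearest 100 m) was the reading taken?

z ≈ 900 m

Scale height: H = RT/g = 287.1 × 252.3 / 9.808 = 7385.3 m.
Invert the barometric formula: z = H ln(P₀/P).
P₀/P = 759.4/671 = 1.1317; ln(1.1317) = 0.12372.
z = 7385.3 × 0.12372 = 913.71 m.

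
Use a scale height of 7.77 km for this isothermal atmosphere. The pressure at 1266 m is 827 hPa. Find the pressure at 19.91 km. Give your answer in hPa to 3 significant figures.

P ≈ 75.1 hPa

Between two levels, P₂ = P₁ exp(−Δz/H) with Δz = z₂ − z₁.
Δz = 19910 − 1266.0 = 18644 m; Δz/H = 18644/7770.0 = 2.3995.
P₂ = 827 × exp(−2.3995) = 827 × 0.090763 = 75.061 hPa.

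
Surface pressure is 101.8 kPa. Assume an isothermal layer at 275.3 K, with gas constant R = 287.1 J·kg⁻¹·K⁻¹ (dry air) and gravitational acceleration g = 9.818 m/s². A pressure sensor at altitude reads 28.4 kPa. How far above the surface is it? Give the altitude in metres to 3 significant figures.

z ≈ 10300 m

Scale height: H = RT/g = 287.1 × 275.3 / 9.818 = 8050.4 m.
Invert the barometric formula: z = H ln(P₀/P).
P₀/P = 101.8/28.4 = 3.5845; ln(3.5845) = 1.2766.
z = 8050.4 × 1.2766 = 10277 m.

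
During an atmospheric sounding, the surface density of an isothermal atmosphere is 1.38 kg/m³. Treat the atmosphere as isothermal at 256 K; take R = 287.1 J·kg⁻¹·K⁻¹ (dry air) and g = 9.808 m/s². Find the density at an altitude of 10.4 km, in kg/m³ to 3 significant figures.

ρ ≈ 0.344 kg/m³

Scale height: H = RT/g = 287.1 × 256 / 9.808 = 7493.6 m.
In an isothermal atmosphere, density decays like pressure: ρ = ρ₀ exp(−z/H).
z/H = 10400/7493.6 = 1.3879; exp(−1.3879) = 0.24960.
ρ = 1.38 × 0.24960 = 0.34445 kg/m³.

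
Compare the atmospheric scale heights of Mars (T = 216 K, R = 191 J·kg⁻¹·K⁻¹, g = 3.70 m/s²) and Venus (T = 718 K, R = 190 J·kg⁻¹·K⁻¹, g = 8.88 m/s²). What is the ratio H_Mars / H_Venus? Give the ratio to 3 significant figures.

H_Mars/H_Venus ≈ 0.726

H = RT/g for each body.
H_Mars = 191 × 216 / 3.70 = 11150 m.
H_Venus = 190 × 718 / 8.88 = 15363 m.
H_Mars/H_Venus = 11150/15363 = 0.72577.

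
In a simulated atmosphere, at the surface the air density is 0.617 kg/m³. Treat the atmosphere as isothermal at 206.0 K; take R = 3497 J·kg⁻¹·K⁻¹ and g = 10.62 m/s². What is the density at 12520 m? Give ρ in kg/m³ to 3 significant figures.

ρ ≈ 0.513 kg/m³

Scale height: H = RT/g = 3497 × 206.0 / 10.62 = 67833 m.
In an isothermal atmosphere, density decays like pressure: ρ = ρ₀ exp(−z/H).
z/H = 12520/67833 = 0.18457; exp(−0.18457) = 0.83146.
ρ = 0.617 × 0.83146 = 0.51301 kg/m³.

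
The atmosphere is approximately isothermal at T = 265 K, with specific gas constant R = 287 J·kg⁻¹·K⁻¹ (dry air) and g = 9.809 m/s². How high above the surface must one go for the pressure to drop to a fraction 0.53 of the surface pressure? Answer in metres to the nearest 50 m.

z ≈ 4900 m

Scale height: H = RT/g = 287 × 265 / 9.809 = 7753.6 m.
Set P/P₀ = exp(−z/H) = 0.53, so z = −H ln(0.53).
−ln(0.53) = 0.63488; z = 7753.6 × 0.63488 = 4922.6 m.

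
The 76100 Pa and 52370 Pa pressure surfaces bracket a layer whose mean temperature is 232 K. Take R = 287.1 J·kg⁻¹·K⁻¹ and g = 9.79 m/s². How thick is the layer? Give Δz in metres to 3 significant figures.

Hypsometric equation: Δz = (R T̄/g) ln(P₁/P₂).
R T̄/g = 287.1 × 232 / 9.79 = 6803.6 m.
ln(76100/52370) = ln(1.4531) = 0.37370.
Δz = 6803.6 × 0.37370 = 2542.5 m.

Δz ≈ 2540 m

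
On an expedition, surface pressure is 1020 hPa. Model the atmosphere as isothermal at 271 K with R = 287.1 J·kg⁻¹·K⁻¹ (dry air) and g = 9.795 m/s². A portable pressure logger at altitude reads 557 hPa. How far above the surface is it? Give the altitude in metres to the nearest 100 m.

Scale height: H = RT/g = 287.1 × 271 / 9.795 = 7943.2 m.
Invert the barometric formula: z = H ln(P₀/P).
P₀/P = 1020/557 = 1.8312; ln(1.8312) = 0.60497.
z = 7943.2 × 0.60497 = 4805.4 m.

z ≈ 4800 m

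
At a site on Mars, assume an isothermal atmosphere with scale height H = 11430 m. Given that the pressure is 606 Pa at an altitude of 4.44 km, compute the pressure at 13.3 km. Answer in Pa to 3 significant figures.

Between two levels, P₂ = P₁ exp(−Δz/H) with Δz = z₂ − z₁.
Δz = 13300 − 4440.0 = 8860.0 m; Δz/H = 8860.0/11430 = 0.77515.
P₂ = 606 × exp(−0.77515) = 606 × 0.46063 = 279.14 Pa.

P ≈ 279 Pa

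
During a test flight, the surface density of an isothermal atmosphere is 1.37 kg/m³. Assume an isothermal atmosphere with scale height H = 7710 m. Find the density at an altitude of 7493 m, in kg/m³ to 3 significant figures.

ρ ≈ 0.518 kg/m³

In an isothermal atmosphere, density decays like pressure: ρ = ρ₀ exp(−z/H).
z/H = 7493.0/7710.0 = 0.97185; exp(−0.97185) = 0.37838.
ρ = 1.37 × 0.37838 = 0.51838 kg/m³.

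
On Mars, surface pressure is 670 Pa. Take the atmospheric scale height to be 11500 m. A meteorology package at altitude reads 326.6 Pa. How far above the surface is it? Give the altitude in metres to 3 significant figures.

Invert the barometric formula: z = H ln(P₀/P).
P₀/P = 670/326.6 = 2.0514; ln(2.0514) = 0.71852.
z = 11500 × 0.71852 = 8263.0 m.

z ≈ 8260 m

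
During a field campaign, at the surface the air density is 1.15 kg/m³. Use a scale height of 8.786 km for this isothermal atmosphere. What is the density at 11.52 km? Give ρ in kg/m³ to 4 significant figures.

ρ ≈ 0.3099 kg/m³

In an isothermal atmosphere, density decays like pressure: ρ = ρ₀ exp(−z/H).
z/H = 11520/8786.0 = 1.3112; exp(−1.3112) = 0.26950.
ρ = 1.15 × 0.26950 = 0.30993 kg/m³.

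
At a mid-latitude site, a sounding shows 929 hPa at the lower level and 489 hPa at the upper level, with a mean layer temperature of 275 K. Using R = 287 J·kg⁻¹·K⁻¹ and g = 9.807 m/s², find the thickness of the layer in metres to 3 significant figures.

Δz ≈ 5160 m

Hypsometric equation: Δz = (R T̄/g) ln(P₁/P₂).
R T̄/g = 287 × 275 / 9.807 = 8047.8 m.
ln(929/489) = ln(1.8998) = 0.64175.
Δz = 8047.8 × 0.64175 = 5164.7 m.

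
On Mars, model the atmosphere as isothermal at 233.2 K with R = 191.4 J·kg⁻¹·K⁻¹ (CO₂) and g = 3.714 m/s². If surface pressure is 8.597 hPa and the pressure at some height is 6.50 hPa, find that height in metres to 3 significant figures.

Scale height: H = RT/g = 191.4 × 233.2 / 3.714 = 12018 m.
Invert the barometric formula: z = H ln(P₀/P).
P₀/P = 8.597/6.50 = 1.3226; ln(1.3226) = 0.27960.
z = 12018 × 0.27960 = 3360.2 m.

z ≈ 3360 m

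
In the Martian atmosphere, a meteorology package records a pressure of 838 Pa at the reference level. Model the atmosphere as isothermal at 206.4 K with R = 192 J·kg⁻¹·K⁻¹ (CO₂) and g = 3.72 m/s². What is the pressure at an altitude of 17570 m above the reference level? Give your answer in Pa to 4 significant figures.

Scale height: H = RT/g = 192 × 206.4 / 3.72 = 10653 m.
Barometric formula: P = P₀ exp(−z/H).
z/H = 17570/10653 = 1.6493; exp(−1.6493) = 0.19218.
P = 838 × 0.19218 = 161.05 Pa.

P ≈ 161.0 Pa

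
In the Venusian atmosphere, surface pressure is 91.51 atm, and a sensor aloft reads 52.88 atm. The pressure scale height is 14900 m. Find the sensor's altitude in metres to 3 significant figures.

Invert the barometric formula: z = H ln(P₀/P).
P₀/P = 91.51/52.88 = 1.7305; ln(1.7305) = 0.54841.
z = 14900 × 0.54841 = 8171.3 m.

z ≈ 8170 m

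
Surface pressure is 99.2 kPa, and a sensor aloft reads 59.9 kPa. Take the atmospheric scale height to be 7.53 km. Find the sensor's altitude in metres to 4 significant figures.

z ≈ 3799 m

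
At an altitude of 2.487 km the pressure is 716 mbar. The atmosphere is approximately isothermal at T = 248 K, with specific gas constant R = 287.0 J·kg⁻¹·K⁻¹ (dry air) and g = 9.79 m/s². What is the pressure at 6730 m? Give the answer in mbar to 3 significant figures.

Scale height: H = RT/g = 287.0 × 248 / 9.79 = 7270.3 m.
Between two levels, P₂ = P₁ exp(−Δz/H) with Δz = z₂ − z₁.
Δz = 6730.0 − 2487.0 = 4243.0 m; Δz/H = 4243.0/7270.3 = 0.58361.
P₂ = 716 × exp(−0.58361) = 716 × 0.55788 = 399.44 mbar.

P ≈ 399 mbar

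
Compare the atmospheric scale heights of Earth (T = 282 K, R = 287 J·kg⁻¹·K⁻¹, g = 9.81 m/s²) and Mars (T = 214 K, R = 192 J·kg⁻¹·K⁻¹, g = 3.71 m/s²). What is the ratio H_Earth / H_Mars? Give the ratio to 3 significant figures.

H_Earth/H_Mars ≈ 0.745

H = RT/g for each body.
H_Earth = 287 × 282 / 9.81 = 8250.2 m.
H_Mars = 192 × 214 / 3.71 = 11075 m.
H_Earth/H_Mars = 8250.2/11075 = 0.74494.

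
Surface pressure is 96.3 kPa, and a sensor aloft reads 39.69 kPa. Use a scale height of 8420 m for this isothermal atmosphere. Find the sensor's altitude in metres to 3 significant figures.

Invert the barometric formula: z = H ln(P₀/P).
P₀/P = 96.3/39.69 = 2.4263; ln(2.4263) = 0.88637.
z = 8420.0 × 0.88637 = 7463.2 m.

z ≈ 7460 m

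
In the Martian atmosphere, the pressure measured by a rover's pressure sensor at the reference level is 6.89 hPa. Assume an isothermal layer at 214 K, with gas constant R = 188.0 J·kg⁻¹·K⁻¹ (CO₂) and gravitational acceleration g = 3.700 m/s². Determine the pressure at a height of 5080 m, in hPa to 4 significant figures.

Scale height: H = RT/g = 188.0 × 214 / 3.700 = 10874 m.
Barometric formula: P = P₀ exp(−z/H).
z/H = 5080.0/10874 = 0.46717; exp(−0.46717) = 0.62677.
P = 6.89 × 0.62677 = 4.3184 hPa.

P ≈ 4.318 hPa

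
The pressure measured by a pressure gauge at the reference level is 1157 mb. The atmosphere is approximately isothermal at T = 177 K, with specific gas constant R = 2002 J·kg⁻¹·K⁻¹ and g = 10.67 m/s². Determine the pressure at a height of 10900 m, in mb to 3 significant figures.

Scale height: H = RT/g = 2002 × 177 / 10.67 = 33210 m.
Barometric formula: P = P₀ exp(−z/H).
z/H = 10900/33210 = 0.32821; exp(−0.32821) = 0.72021.
P = 1157 × 0.72021 = 833.28 mb.

P ≈ 833 mb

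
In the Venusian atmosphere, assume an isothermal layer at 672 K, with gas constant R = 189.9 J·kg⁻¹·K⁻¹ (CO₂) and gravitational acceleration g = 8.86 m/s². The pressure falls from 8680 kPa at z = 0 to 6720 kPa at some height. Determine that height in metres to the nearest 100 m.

z ≈ 3700 m

Scale height: H = RT/g = 189.9 × 672 / 8.86 = 14403 m.
Invert the barometric formula: z = H ln(P₀/P).
P₀/P = 8680/6720 = 1.2917; ln(1.2917) = 0.25596.
z = 14403 × 0.25596 = 3686.6 m.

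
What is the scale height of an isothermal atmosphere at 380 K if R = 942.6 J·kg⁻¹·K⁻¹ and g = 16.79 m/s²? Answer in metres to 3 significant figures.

H ≈ 21300 m

The scale height of an isothermal atmosphere is H = RT/g.
H = 942.6 × 380 / 16.79 = 358190/16.79 = 21334 m.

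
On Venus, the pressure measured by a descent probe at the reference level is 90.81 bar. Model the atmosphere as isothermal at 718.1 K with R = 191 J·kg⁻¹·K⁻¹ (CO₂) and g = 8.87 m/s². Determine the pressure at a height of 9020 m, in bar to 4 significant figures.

P ≈ 50.68 bar

Scale height: H = RT/g = 191 × 718.1 / 8.87 = 15463 m.
Barometric formula: P = P₀ exp(−z/H).
z/H = 9020.0/15463 = 0.58333; exp(−0.58333) = 0.55804.
P = 90.81 × 0.55804 = 50.676 bar.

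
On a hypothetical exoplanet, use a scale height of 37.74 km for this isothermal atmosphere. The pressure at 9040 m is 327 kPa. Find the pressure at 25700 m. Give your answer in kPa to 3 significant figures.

Between two levels, P₂ = P₁ exp(−Δz/H) with Δz = z₂ − z₁.
Δz = 25700 − 9040.0 = 16660 m; Δz/H = 16660/37740 = 0.44144.
P₂ = 327 × exp(−0.44144) = 327 × 0.64311 = 210.30 kPa.

P ≈ 210 kPa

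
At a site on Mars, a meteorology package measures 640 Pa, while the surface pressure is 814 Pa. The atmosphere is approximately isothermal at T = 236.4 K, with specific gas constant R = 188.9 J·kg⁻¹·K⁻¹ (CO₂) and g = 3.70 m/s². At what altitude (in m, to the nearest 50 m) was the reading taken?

Scale height: H = RT/g = 188.9 × 236.4 / 3.70 = 12069 m.
Invert the barometric formula: z = H ln(P₀/P).
P₀/P = 814/640 = 1.2719; ln(1.2719) = 0.24051.
z = 12069 × 0.24051 = 2902.7 m.

z ≈ 2900 m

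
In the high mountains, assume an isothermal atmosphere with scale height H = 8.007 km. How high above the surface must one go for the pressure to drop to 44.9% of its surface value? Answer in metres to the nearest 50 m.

z ≈ 6400 m

Set P/P₀ = exp(−z/H) = 0.449, so z = −H ln(0.449).
−ln(0.449) = 0.80073; z = 8007.0 × 0.80073 = 6411.4 m.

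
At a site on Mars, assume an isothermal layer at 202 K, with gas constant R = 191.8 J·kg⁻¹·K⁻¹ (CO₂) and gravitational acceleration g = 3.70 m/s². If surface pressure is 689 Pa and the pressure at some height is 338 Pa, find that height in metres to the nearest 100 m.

Scale height: H = RT/g = 191.8 × 202 / 3.70 = 10471 m.
Invert the barometric formula: z = H ln(P₀/P).
P₀/P = 689/338 = 2.0385; ln(2.0385) = 0.71221.
z = 10471 × 0.71221 = 7457.6 m.

z ≈ 7500 m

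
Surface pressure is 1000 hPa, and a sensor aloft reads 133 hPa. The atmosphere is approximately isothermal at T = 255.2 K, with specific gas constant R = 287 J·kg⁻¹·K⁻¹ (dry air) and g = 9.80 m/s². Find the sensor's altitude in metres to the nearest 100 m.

z ≈ 15100 m

Scale height: H = RT/g = 287 × 255.2 / 9.80 = 7473.7 m.
Invert the barometric formula: z = H ln(P₀/P).
P₀/P = 1000/133 = 7.5188; ln(7.5188) = 2.0174.
z = 7473.7 × 2.0174 = 15077 m.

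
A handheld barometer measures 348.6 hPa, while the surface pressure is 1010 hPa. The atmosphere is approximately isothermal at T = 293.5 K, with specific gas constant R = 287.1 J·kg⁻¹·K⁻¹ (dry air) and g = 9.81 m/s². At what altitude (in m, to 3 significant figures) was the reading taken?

z ≈ 9140 m

Scale height: H = RT/g = 287.1 × 293.5 / 9.81 = 8589.6 m.
Invert the barometric formula: z = H ln(P₀/P).
P₀/P = 1010/348.6 = 2.8973; ln(2.8973) = 1.0638.
z = 8589.6 × 1.0638 = 9137.6 m.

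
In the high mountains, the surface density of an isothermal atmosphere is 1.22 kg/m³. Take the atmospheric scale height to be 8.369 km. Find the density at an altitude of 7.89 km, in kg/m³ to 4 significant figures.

In an isothermal atmosphere, density decays like pressure: ρ = ρ₀ exp(−z/H).
z/H = 7890.0/8369.0 = 0.94276; exp(−0.94276) = 0.38955.
ρ = 1.22 × 0.38955 = 0.47525 kg/m³.

ρ ≈ 0.4753 kg/m³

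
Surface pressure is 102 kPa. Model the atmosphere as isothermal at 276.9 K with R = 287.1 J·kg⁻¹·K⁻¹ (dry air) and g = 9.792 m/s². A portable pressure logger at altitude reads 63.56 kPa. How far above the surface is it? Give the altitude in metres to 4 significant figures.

z ≈ 3840 m

Scale height: H = RT/g = 287.1 × 276.9 / 9.792 = 8118.7 m.
Invert the barometric formula: z = H ln(P₀/P).
P₀/P = 102/63.56 = 1.6048; ln(1.6048) = 0.47300.
z = 8118.7 × 0.47300 = 3840.1 m.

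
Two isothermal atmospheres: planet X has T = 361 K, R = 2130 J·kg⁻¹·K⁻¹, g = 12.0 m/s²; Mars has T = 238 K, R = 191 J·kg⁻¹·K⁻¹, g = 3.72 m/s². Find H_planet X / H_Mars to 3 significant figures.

H_planet X/H_Mars ≈ 5.24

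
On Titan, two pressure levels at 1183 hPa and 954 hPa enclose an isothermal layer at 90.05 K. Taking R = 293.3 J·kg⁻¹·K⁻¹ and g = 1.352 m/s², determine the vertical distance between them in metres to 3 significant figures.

Hypsometric equation: Δz = (R T̄/g) ln(P₁/P₂).
R T̄/g = 293.3 × 90.05 / 1.352 = 19535 m.
ln(1183/954) = ln(1.2400) = 0.21511.
Δz = 19535 × 0.21511 = 4202.2 m.

Δz ≈ 4200 m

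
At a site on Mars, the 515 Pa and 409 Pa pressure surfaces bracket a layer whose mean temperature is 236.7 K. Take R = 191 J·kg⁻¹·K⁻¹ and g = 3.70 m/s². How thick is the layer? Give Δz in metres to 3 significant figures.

Δz ≈ 2820 m

Hypsometric equation: Δz = (R T̄/g) ln(P₁/P₂).
R T̄/g = 191 × 236.7 / 3.70 = 12219 m.
ln(515/409) = ln(1.2592) = 0.23048.
Δz = 12219 × 0.23048 = 2816.2 m.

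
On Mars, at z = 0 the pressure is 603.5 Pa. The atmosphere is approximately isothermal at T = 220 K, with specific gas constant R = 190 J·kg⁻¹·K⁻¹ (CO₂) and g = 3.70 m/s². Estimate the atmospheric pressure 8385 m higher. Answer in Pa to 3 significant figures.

P ≈ 287 Pa

Scale height: H = RT/g = 190 × 220 / 3.70 = 11297 m.
Barometric formula: P = P₀ exp(−z/H).
z/H = 8385.0/11297 = 0.74223; exp(−0.74223) = 0.47605.
P = 603.5 × 0.47605 = 287.30 Pa.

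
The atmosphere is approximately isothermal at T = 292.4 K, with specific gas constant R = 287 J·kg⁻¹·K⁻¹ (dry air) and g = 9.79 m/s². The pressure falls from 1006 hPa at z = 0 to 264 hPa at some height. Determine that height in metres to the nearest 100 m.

Scale height: H = RT/g = 287 × 292.4 / 9.79 = 8571.9 m.
Invert the barometric formula: z = H ln(P₀/P).
P₀/P = 1006/264 = 3.8106; ln(3.8106) = 1.3378.
z = 8571.9 × 1.3378 = 11467 m.

z ≈ 11500 m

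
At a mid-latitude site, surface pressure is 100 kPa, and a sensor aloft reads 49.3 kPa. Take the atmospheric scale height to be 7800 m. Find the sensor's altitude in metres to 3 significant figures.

Invert the barometric formula: z = H ln(P₀/P).
P₀/P = 100/49.3 = 2.0284; ln(2.0284) = 0.70725.
z = 7800.0 × 0.70725 = 5516.6 m.

z ≈ 5520 m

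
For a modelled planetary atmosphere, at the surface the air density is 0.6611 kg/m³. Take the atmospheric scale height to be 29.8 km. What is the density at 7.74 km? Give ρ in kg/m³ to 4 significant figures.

ρ ≈ 0.5099 kg/m³

In an isothermal atmosphere, density decays like pressure: ρ = ρ₀ exp(−z/H).
z/H = 7740.0/29800 = 0.25973; exp(−0.25973) = 0.77126.
ρ = 0.6611 × 0.77126 = 0.50988 kg/m³.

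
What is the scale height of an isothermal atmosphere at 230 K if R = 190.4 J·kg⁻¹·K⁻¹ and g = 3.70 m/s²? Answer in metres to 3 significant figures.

The scale height of an isothermal atmosphere is H = RT/g.
H = 190.4 × 230 / 3.70 = 43792/3.70 = 11836 m.

H ≈ 11800 m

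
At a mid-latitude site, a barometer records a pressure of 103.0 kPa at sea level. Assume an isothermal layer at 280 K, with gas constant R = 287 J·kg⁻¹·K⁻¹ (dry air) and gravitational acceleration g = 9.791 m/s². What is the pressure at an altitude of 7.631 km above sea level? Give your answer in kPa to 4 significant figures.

P ≈ 40.65 kPa

Scale height: H = RT/g = 287 × 280 / 9.791 = 8207.5 m.
Barometric formula: P = P₀ exp(−z/H).
z/H = 7631.0/8207.5 = 0.92976; exp(−0.92976) = 0.39465.
P = 103.0 × 0.39465 = 40.649 kPa.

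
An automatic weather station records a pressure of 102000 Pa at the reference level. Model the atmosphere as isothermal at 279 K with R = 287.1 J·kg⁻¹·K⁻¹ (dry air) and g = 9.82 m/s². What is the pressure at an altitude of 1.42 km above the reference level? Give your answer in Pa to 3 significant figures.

Scale height: H = RT/g = 287.1 × 279 / 9.82 = 8156.9 m.
Barometric formula: P = P₀ exp(−z/H).
z/H = 1420.0/8156.9 = 0.17409; exp(−0.17409) = 0.84022.
P = 102000 × 0.84022 = 85702 Pa.

P ≈ 85700 Pa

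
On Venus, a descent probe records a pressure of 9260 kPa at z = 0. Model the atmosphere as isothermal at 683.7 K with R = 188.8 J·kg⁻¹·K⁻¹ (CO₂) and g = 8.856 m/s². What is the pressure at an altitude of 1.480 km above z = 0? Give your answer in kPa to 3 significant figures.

Scale height: H = RT/g = 188.8 × 683.7 / 8.856 = 14576 m.
Barometric formula: P = P₀ exp(−z/H).
z/H = 1480.0/14576 = 0.10154; exp(−0.10154) = 0.90345.
P = 9260 × 0.90345 = 8365.9 kPa.

P ≈ 8370 kPa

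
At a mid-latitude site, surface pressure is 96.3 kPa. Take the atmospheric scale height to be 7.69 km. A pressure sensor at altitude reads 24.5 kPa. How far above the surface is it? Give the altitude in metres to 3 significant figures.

z ≈ 10500 m

Invert the barometric formula: z = H ln(P₀/P).
P₀/P = 96.3/24.5 = 3.9306; ln(3.9306) = 1.3688.
z = 7690.0 × 1.3688 = 10526 m.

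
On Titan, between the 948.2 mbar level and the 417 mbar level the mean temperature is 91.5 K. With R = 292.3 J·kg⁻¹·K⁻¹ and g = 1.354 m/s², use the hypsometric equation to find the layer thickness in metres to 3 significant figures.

Hypsometric equation: Δz = (R T̄/g) ln(P₁/P₂).
R T̄/g = 292.3 × 91.5 / 1.354 = 19753 m.
ln(948.2/417) = ln(2.2739) = 0.82150.
Δz = 19753 × 0.82150 = 16227 m.

Δz ≈ 16200 m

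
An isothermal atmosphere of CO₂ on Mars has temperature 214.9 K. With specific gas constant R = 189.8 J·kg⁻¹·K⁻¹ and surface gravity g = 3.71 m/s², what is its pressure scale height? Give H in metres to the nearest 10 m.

H ≈ 10990 m

The scale height of an isothermal atmosphere is H = RT/g.
H = 189.8 × 214.9 / 3.71 = 40788/3.71 = 10994 m.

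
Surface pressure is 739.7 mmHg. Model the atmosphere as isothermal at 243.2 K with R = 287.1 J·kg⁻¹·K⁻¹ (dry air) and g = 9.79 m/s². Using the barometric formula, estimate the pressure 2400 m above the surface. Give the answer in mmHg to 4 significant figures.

P ≈ 528.3 mmHg

Scale height: H = RT/g = 287.1 × 243.2 / 9.79 = 7132.0 m.
Barometric formula: P = P₀ exp(−z/H).
z/H = 2400.0/7132.0 = 0.33651; exp(−0.33651) = 0.71426.
P = 739.7 × 0.71426 = 528.34 mmHg.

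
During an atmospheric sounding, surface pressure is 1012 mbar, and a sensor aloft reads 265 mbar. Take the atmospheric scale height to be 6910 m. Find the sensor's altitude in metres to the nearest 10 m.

Invert the barometric formula: z = H ln(P₀/P).
P₀/P = 1012/265 = 3.8189; ln(3.8189) = 1.3400.
z = 6910.0 × 1.3400 = 9259.4 m.

z ≈ 9260 m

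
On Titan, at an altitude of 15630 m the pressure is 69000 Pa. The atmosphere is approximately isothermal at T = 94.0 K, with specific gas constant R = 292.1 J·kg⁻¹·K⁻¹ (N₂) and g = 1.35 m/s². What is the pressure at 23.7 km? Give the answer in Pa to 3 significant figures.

Scale height: H = RT/g = 292.1 × 94.0 / 1.35 = 20339 m.
Between two levels, P₂ = P₁ exp(−Δz/H) with Δz = z₂ − z₁.
Δz = 23700 − 15630 = 8070.0 m; Δz/H = 8070.0/20339 = 0.39677.
P₂ = 69000 × exp(−0.39677) = 69000 × 0.67249 = 46402 Pa.

P ≈ 46400 Pa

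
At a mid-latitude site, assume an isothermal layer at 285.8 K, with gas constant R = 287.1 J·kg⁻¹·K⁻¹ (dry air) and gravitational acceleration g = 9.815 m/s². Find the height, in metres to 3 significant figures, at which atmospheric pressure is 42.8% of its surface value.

z ≈ 7090 m

Scale height: H = RT/g = 287.1 × 285.8 / 9.815 = 8360.0 m.
Set P/P₀ = exp(−z/H) = 0.428, so z = −H ln(0.428).
−ln(0.428) = 0.84863; z = 8360.0 × 0.84863 = 7094.5 m.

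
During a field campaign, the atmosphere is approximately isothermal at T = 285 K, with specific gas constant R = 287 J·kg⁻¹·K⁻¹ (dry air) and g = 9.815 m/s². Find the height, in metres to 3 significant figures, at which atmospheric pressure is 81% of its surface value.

z ≈ 1760 m

Scale height: H = RT/g = 287 × 285 / 9.815 = 8333.7 m.
Set P/P₀ = exp(−z/H) = 0.81, so z = −H ln(0.81).
−ln(0.81) = 0.21072; z = 8333.7 × 0.21072 = 1756.1 m.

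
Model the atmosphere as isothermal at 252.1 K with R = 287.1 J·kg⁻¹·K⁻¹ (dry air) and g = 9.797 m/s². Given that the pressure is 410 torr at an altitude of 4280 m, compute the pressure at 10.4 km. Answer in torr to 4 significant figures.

P ≈ 179.1 torr

Scale height: H = RT/g = 287.1 × 252.1 / 9.797 = 7387.8 m.
Between two levels, P₂ = P₁ exp(−Δz/H) with Δz = z₂ − z₁.
Δz = 10400 − 4280.0 = 6120.0 m; Δz/H = 6120.0/7387.8 = 0.82839.
P₂ = 410 × exp(−0.82839) = 410 × 0.43675 = 179.07 torr.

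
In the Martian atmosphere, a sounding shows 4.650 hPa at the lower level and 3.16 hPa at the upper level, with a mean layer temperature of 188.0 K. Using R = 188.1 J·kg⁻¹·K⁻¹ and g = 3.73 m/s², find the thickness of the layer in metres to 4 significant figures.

Δz ≈ 3662 m

Hypsometric equation: Δz = (R T̄/g) ln(P₁/P₂).
R T̄/g = 188.1 × 188.0 / 3.73 = 9480.6 m.
ln(4.650/3.16) = ln(1.4715) = 0.38628.
Δz = 9480.6 × 0.38628 = 3662.2 m.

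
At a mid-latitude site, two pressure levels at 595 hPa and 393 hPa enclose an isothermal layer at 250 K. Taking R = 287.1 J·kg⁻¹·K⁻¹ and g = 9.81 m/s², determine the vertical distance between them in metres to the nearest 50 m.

Hypsometric equation: Δz = (R T̄/g) ln(P₁/P₂).
R T̄/g = 287.1 × 250 / 9.81 = 7316.5 m.
ln(595/393) = ln(1.5140) = 0.41476.
Δz = 7316.5 × 0.41476 = 3034.6 m.

Δz ≈ 3050 m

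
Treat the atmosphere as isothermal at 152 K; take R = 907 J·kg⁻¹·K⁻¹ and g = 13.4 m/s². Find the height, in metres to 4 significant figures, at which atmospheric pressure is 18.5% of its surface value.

Scale height: H = RT/g = 907 × 152 / 13.4 = 10288 m.
Set P/P₀ = exp(−z/H) = 0.185, so z = −H ln(0.185).
−ln(0.185) = 1.6874; z = 10288 × 1.6874 = 17360 m.

z ≈ 17360 m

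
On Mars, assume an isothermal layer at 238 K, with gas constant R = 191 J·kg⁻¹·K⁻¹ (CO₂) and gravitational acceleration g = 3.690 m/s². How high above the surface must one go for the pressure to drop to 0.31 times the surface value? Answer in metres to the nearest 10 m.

z ≈ 14430 m

Scale height: H = RT/g = 191 × 238 / 3.690 = 12319 m.
Set P/P₀ = exp(−z/H) = 0.31, so z = −H ln(0.31).
−ln(0.31) = 1.1712; z = 12319 × 1.1712 = 14428 m.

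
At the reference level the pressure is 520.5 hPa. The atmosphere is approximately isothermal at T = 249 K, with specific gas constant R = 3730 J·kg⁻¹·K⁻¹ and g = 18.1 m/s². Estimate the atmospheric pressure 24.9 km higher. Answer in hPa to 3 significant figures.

P ≈ 320 hPa

Scale height: H = RT/g = 3730 × 249 / 18.1 = 51313 m.
Barometric formula: P = P₀ exp(−z/H).
z/H = 24900/51313 = 0.48526; exp(−0.48526) = 0.61554.
P = 520.5 × 0.61554 = 320.39 hPa.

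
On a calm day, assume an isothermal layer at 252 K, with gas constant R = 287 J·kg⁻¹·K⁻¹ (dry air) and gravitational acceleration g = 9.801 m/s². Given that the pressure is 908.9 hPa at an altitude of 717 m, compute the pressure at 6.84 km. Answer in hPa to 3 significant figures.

P ≈ 396 hPa

Scale height: H = RT/g = 287 × 252 / 9.801 = 7379.2 m.
Between two levels, P₂ = P₁ exp(−Δz/H) with Δz = z₂ − z₁.
Δz = 6840.0 − 717.00 = 6123.0 m; Δz/H = 6123.0/7379.2 = 0.82976.
P₂ = 908.9 × exp(−0.82976) = 908.9 × 0.43615 = 396.42 hPa.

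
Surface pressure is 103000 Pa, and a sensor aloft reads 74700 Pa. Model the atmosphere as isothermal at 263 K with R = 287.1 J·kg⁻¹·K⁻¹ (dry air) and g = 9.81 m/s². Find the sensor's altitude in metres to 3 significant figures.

Scale height: H = RT/g = 287.1 × 263 / 9.81 = 7697.0 m.
Invert the barometric formula: z = H ln(P₀/P).
P₀/P = 103000/74700 = 1.3788; ln(1.3788) = 0.32121.
z = 7697.0 × 0.32121 = 2472.4 m.

z ≈ 2470 m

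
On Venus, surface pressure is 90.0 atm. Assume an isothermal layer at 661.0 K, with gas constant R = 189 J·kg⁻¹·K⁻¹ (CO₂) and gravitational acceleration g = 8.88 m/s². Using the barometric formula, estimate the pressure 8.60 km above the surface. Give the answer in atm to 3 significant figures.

P ≈ 48.8 atm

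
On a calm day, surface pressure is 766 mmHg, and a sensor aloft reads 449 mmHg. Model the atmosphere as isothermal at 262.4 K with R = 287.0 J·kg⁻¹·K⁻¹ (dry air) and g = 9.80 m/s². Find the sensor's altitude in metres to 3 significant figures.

z ≈ 4100 m

Scale height: H = RT/g = 287.0 × 262.4 / 9.80 = 7684.6 m.
Invert the barometric formula: z = H ln(P₀/P).
P₀/P = 766/449 = 1.7060; ln(1.7060) = 0.53415.
z = 7684.6 × 0.53415 = 4104.7 m.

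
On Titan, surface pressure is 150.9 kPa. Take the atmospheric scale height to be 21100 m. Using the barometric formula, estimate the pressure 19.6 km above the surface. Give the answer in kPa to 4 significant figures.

Barometric formula: P = P₀ exp(−z/H).
z/H = 19600/21100 = 0.92891; exp(−0.92891) = 0.39498.
P = 150.9 × 0.39498 = 59.602 kPa.

P ≈ 59.60 kPa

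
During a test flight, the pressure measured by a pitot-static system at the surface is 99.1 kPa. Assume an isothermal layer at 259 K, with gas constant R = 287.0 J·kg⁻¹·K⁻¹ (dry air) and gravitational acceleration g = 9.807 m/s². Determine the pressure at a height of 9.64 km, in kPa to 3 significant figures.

P ≈ 27.8 kPa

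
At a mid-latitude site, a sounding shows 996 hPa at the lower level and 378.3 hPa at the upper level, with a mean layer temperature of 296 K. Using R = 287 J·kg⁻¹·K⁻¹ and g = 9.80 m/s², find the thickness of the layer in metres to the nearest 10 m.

Δz ≈ 8390 m

Hypsometric equation: Δz = (R T̄/g) ln(P₁/P₂).
R T̄/g = 287 × 296 / 9.80 = 8668.6 m.
ln(996/378.3) = ln(2.6328) = 0.96805.
Δz = 8668.6 × 0.96805 = 8391.6 m.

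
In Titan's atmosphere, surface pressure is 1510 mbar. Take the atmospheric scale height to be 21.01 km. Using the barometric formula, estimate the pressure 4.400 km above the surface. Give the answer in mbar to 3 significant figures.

P ≈ 1220 mbar

Barometric formula: P = P₀ exp(−z/H).
z/H = 4400.0/21010 = 0.20942; exp(−0.20942) = 0.81105.
P = 1510 × 0.81105 = 1224.7 mbar.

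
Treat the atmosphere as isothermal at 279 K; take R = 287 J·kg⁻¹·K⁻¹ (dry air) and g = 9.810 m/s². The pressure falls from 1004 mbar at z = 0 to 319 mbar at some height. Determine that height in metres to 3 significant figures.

Scale height: H = RT/g = 287 × 279 / 9.810 = 8162.4 m.
Invert the barometric formula: z = H ln(P₀/P).
P₀/P = 1004/319 = 3.1473; ln(3.1473) = 1.1465.
z = 8162.4 × 1.1465 = 9358.2 m.

z ≈ 9360 m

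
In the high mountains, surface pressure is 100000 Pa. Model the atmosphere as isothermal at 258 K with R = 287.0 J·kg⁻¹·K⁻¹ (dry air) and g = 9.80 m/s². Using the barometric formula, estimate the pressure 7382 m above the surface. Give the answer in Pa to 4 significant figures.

P ≈ 37640 Pa

Scale height: H = RT/g = 287.0 × 258 / 9.80 = 7555.7 m.
Barometric formula: P = P₀ exp(−z/H).
z/H = 7382.0/7555.7 = 0.97701; exp(−0.97701) = 0.37643.
P = 100000 × 0.37643 = 37643 Pa.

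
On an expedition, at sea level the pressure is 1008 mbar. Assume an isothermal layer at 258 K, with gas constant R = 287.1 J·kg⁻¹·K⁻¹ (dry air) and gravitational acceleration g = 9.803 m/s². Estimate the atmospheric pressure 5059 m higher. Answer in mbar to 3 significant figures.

P ≈ 516 mbar

Scale height: H = RT/g = 287.1 × 258 / 9.803 = 7556.0 m.
Barometric formula: P = P₀ exp(−z/H).
z/H = 5059.0/7556.0 = 0.66953; exp(−0.66953) = 0.51195.
P = 1008 × 0.51195 = 516.05 mbar.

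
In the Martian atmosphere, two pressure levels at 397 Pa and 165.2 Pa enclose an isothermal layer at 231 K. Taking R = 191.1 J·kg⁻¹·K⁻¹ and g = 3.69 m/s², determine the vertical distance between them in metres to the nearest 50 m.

Δz ≈ 10500 m

Hypsometric equation: Δz = (R T̄/g) ln(P₁/P₂).
R T̄/g = 191.1 × 231 / 3.69 = 11963 m.
ln(397/165.2) = ln(2.4031) = 0.87676.
Δz = 11963 × 0.87676 = 10489 m.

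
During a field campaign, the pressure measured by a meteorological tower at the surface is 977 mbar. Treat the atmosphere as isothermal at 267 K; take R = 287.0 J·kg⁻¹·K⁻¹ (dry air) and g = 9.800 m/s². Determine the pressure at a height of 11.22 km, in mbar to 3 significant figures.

P ≈ 233 mbar

Scale height: H = RT/g = 287.0 × 267 / 9.800 = 7819.3 m.
Barometric formula: P = P₀ exp(−z/H).
z/H = 11220/7819.3 = 1.4349; exp(−1.4349) = 0.23814.
P = 977 × 0.23814 = 232.66 mbar.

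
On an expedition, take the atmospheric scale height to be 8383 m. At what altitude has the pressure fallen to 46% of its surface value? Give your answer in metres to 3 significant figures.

z ≈ 6510 m

Set P/P₀ = exp(−z/H) = 0.46, so z = −H ln(0.46).
−ln(0.46) = 0.77653; z = 8383.0 × 0.77653 = 6509.7 m.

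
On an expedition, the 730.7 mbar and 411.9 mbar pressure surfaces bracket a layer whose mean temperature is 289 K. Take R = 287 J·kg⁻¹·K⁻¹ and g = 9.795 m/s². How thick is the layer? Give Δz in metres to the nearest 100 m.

Δz ≈ 4900 m

Hypsometric equation: Δz = (R T̄/g) ln(P₁/P₂).
R T̄/g = 287 × 289 / 9.795 = 8467.9 m.
ln(730.7/411.9) = ln(1.7740) = 0.57324.
Δz = 8467.9 × 0.57324 = 4854.1 m.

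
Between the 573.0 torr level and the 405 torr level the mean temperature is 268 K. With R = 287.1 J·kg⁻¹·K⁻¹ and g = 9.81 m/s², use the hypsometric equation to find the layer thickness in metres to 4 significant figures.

Δz ≈ 2722 m

Hypsometric equation: Δz = (R T̄/g) ln(P₁/P₂).
R T̄/g = 287.1 × 268 / 9.81 = 7843.3 m.
ln(573.0/405) = ln(1.4148) = 0.34699.
Δz = 7843.3 × 0.34699 = 2721.5 m.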